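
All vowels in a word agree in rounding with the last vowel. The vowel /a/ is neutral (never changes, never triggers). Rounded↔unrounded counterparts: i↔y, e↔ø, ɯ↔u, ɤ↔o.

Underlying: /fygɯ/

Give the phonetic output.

[figɯ]

/y/ harmonizes with /ɯ/ ([-round]) → [i]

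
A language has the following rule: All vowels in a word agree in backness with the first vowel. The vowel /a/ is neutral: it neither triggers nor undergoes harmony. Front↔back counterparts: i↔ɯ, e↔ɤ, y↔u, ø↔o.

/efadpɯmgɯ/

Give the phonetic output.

[efadpimgi]

/ɯ/ harmonizes with /e/ ([-back]) → [i]
/ɯ/ harmonizes with /e/ ([-back]) → [i]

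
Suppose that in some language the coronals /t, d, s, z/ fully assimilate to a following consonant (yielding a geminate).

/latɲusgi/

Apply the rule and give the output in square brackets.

[laɲɲuggi]

/t/ before /ɲ/ → [ɲ] (total assimilation)
/s/ before /g/ → [g] (total assimilation)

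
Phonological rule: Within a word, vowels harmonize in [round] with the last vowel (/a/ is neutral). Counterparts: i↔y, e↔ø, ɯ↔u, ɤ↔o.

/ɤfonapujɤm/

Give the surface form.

/o/ harmonizes with /ɤ/ ([-round]) → [ɤ]
/u/ harmonizes with /ɤ/ ([-round]) → [ɯ]

[ɤfɤnapɯjɤm]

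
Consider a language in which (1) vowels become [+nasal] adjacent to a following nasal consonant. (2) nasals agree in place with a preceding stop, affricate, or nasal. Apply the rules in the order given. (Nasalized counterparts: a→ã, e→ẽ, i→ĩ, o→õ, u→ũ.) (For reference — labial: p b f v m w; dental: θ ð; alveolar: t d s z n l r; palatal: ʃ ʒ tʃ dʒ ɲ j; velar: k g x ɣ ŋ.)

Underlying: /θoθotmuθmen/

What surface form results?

Rule 1: /e/ before nasal /n/ → [ẽ]
After rule 1: θoθotmuθmẽn
Rule 2: /m/ after /t/ (alveolar) → [n]

[θoθotnuθmẽn]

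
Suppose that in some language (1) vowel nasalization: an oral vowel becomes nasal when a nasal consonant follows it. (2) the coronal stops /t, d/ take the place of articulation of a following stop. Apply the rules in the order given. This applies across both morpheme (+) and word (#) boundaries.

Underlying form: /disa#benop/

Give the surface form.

[disa#bẽnop]

Rule 1: /e/ before nasal /n/ → [ẽ]
After rule 1: disa#bẽnop
Rule 2: no segment meets the rule's conditions; no change.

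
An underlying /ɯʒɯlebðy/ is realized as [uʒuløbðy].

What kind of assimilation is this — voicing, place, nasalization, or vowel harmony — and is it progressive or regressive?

vowel harmony, regressive

/ɯ/→[u] /ɯ/→[u] /e/→[ø].
Vowels agree with the last vowel, so the harmony is regressive.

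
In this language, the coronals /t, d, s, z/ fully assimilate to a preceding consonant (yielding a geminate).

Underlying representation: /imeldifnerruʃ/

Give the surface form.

/d/ after /l/ → [l] (total assimilation)

[imellifnerruʃ]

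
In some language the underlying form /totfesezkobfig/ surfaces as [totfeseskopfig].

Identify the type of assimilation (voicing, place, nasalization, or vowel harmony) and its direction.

voicing assimilation, regressive

/z/→[s] /b/→[p].
Each target copies a feature from the following segment, so the direction is regressive.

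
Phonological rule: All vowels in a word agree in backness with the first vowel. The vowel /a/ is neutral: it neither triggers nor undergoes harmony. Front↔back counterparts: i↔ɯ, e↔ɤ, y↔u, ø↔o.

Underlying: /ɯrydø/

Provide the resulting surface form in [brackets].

[ɯrudo]

/y/ harmonizes with /ɯ/ ([+back]) → [u]
/ø/ harmonizes with /ɯ/ ([+back]) → [o]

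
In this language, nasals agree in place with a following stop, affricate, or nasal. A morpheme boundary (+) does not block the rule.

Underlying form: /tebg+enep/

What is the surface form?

no segment meets the rule's conditions; no change.

[tebg+enep]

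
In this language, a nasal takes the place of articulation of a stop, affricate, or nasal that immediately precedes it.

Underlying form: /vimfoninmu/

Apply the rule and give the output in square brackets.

[vimfoninnu]

/m/ after /n/ (alveolar) → [n]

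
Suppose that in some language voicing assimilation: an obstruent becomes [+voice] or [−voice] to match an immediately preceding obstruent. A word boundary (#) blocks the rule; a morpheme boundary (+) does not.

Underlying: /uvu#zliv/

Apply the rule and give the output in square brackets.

no segment meets the rule's conditions; no change.

[uvu#zliv]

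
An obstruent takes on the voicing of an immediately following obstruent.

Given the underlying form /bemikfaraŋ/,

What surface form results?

[bemikfaraŋ]

no segment meets the rule's conditions; no change.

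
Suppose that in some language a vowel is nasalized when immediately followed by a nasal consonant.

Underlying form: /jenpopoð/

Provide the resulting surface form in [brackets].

[jẽnpopoð]

/e/ before nasal /n/ → [ẽ]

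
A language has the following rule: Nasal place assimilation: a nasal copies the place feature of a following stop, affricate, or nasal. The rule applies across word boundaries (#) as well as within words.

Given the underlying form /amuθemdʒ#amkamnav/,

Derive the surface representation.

/m/ before /dʒ/ (palatal) → [ɲ]
/m/ before /k/ (velar) → [ŋ]
/m/ before /n/ (alveolar) → [n]

[amuθeɲdʒ#aŋkannav]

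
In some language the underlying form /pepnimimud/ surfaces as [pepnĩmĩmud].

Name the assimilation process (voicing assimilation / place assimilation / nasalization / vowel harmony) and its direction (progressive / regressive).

nasalization, regressive

/i/→[ĩ] /i/→[ĩ].
Each target copies a feature from the following segment, so the direction is regressive.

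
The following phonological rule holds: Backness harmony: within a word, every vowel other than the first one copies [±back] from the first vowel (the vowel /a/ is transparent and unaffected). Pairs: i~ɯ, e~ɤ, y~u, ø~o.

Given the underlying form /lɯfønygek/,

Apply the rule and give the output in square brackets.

[lɯfonugɤk]

/ø/ harmonizes with /ɯ/ ([+back]) → [o]
/y/ harmonizes with /ɯ/ ([+back]) → [u]
/e/ harmonizes with /ɯ/ ([+back]) → [ɤ]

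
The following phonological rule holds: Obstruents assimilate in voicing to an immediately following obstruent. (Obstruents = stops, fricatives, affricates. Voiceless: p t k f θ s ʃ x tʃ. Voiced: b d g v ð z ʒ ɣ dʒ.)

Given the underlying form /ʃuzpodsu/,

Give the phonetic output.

[ʃuspotsu]

/z/ before /p/ (voiceless) → [s]
/d/ before /s/ (voiceless) → [t]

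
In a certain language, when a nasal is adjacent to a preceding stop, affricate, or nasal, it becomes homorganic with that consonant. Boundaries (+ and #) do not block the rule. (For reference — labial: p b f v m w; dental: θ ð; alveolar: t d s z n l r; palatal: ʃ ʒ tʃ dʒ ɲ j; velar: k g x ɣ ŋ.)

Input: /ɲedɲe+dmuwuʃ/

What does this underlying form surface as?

/ɲ/ after /d/ (alveolar) → [n]
/m/ after /d/ (alveolar) → [n]

[ɲedne+dnuwuʃ]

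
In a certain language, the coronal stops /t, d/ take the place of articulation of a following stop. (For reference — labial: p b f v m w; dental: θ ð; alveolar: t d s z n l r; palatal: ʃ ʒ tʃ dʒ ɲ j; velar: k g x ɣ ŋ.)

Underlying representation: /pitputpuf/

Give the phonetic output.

[pippuppuf]

/t/ before /p/ (labial) → [p]
/t/ before /p/ (labial) → [p]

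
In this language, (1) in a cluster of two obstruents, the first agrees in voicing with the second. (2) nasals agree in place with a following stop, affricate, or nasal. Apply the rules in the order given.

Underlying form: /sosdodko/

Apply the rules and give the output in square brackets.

[sozdotko]

Rule 1: /s/ before /d/ (voiced) → [z]
Rule 1: /d/ before /k/ (voiceless) → [t]
After rule 1: sozdotko
Rule 2: no segment meets the rule's conditions; no change.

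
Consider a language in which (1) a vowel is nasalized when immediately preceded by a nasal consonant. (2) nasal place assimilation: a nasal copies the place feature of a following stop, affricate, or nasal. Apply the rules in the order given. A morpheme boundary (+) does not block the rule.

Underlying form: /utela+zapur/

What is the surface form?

[utela+zapur]

Rule 1: no segment meets the rule's conditions; no change.
After rule 1: utela+zapur
Rule 2: no segment meets the rule's conditions; no change.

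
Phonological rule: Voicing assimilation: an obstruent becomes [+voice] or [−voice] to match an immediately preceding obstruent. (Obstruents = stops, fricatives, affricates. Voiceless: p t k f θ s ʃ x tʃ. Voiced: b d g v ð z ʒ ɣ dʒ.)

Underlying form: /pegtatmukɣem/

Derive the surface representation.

[pegdatmukxem]

/t/ after /g/ (voiced) → [d]
/ɣ/ after /k/ (voiceless) → [x]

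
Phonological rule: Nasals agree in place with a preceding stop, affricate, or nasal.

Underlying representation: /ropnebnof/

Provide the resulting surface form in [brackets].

[ropmebmof]

/n/ after /p/ (labial) → [m]
/n/ after /b/ (labial) → [m]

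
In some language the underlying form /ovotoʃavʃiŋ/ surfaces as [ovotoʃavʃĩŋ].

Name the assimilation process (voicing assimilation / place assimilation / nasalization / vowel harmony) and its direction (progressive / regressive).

/i/→[ĩ].
Each target copies a feature from the following segment, so the direction is regressive.

nasalization, regressive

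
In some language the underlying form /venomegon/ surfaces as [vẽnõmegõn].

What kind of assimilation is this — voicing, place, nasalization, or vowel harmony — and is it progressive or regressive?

/e/→[ẽ] /o/→[õ] /o/→[õ].
Each target copies a feature from the following segment, so the direction is regressive.

nasalization, regressive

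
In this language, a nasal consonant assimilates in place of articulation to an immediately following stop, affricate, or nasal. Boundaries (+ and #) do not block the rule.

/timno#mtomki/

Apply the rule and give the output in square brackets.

/m/ before /n/ (alveolar) → [n]
/m/ before /t/ (alveolar) → [n]
/m/ before /k/ (velar) → [ŋ]

[tinno#ntoŋki]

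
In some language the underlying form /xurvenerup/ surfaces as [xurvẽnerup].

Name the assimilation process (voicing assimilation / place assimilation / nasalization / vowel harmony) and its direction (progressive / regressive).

/e/→[ẽ].
Each target copies a feature from the following segment, so the direction is regressive.

nasalization, regressive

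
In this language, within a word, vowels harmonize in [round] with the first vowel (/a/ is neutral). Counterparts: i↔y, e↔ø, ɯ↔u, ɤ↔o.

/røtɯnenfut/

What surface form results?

/ɯ/ harmonizes with /ø/ ([+round]) → [u]
/e/ harmonizes with /ø/ ([+round]) → [ø]

[røtunønfut]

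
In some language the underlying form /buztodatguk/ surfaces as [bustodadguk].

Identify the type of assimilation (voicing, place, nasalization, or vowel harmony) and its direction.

voicing assimilation, regressive

/z/→[s] /t/→[d].
Each target copies a feature from the following segment, so the direction is regressive.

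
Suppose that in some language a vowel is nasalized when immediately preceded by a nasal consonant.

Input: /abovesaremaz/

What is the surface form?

[abovesaremãz]

/a/ after nasal /m/ → [ã]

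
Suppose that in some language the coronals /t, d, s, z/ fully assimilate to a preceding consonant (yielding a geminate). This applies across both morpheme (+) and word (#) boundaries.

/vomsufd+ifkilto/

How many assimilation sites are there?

/s/ after /m/ → [m] (total assimilation)
/d/ after /f/ → [f] (total assimilation)
/t/ after /l/ → [l] (total assimilation)
3 segments change.

3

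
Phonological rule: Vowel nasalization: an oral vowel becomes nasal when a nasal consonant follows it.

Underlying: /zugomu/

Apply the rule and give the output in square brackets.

[zugõmu]

/o/ before nasal /m/ → [õ]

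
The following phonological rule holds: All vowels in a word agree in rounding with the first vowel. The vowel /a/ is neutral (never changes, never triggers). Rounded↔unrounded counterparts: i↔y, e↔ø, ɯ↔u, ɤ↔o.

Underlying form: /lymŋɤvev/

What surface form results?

[lymŋovøv]

/ɤ/ harmonizes with /y/ ([+round]) → [o]
/e/ harmonizes with /y/ ([+round]) → [ø]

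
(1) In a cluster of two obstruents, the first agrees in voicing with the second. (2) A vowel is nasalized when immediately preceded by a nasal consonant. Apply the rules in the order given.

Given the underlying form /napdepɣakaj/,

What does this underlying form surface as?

Rule 1: /p/ before /d/ (voiced) → [b]
Rule 1: /p/ before /ɣ/ (voiced) → [b]
After rule 1: nabdebɣakaj
Rule 2: /a/ after nasal /n/ → [ã]

[nãbdebɣakaj]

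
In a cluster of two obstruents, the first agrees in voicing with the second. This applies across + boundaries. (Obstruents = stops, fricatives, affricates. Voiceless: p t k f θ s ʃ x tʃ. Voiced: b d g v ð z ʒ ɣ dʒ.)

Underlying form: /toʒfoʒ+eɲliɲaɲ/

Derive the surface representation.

/ʒ/ before /f/ (voiceless) → [ʃ]

[toʃfoʒ+eɲliɲaɲ]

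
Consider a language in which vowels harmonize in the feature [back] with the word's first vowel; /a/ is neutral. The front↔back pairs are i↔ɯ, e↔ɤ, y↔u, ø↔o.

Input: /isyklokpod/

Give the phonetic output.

/o/ harmonizes with /i/ ([-back]) → [ø]
/o/ harmonizes with /i/ ([-back]) → [ø]

[isykløkpød]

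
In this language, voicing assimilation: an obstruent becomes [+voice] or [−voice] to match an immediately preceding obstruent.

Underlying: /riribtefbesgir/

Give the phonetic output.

[riribdefpeskir]

/t/ after /b/ (voiced) → [d]
/b/ after /f/ (voiceless) → [p]
/g/ after /s/ (voiceless) → [k]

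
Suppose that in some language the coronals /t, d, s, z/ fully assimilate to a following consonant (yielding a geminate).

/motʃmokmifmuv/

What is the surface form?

[motʃmokmifmuv]

no segment meets the rule's conditions; no change.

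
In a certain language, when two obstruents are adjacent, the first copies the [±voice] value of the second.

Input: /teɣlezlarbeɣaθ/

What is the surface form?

[teɣlezlarbeɣaθ]

no segment meets the rule's conditions; no change.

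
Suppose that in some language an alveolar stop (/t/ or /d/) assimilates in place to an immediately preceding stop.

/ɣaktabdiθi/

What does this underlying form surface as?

[ɣakkabbiθi]

/t/ after /k/ (velar) → [k]
/d/ after /b/ (labial) → [b]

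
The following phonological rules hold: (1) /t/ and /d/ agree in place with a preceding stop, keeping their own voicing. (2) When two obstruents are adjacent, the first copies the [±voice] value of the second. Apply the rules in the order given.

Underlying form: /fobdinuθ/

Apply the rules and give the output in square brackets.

[fobbinuθ]

Rule 1: /d/ after /b/ (labial) → [b]
After rule 1: fobbinuθ
Rule 2: no segment meets the rule's conditions; no change.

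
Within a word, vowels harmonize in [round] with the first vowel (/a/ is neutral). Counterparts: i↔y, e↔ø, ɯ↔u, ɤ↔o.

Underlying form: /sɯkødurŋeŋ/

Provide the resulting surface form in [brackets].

[sɯkedɯrŋeŋ]

/ø/ harmonizes with /ɯ/ ([-round]) → [e]
/u/ harmonizes with /ɯ/ ([-round]) → [ɯ]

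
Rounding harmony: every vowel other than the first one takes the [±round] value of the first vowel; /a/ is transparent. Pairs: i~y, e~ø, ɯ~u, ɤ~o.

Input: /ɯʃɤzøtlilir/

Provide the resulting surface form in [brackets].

[ɯʃɤzetlilir]

/ø/ harmonizes with /ɯ/ ([-round]) → [e]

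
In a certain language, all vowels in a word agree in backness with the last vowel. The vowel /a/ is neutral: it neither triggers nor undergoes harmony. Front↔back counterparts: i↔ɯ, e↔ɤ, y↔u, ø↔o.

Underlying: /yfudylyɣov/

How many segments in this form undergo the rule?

/y/ harmonizes with /o/ ([+back]) → [u]
/y/ harmonizes with /o/ ([+back]) → [u]
/y/ harmonizes with /o/ ([+back]) → [u]
3 segments change.

3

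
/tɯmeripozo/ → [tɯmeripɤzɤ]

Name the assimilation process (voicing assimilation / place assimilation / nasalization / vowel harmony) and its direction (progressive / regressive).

vowel harmony, progressive

/o/→[ɤ] /o/→[ɤ].
Vowels agree with the first vowel, so the harmony is progressive.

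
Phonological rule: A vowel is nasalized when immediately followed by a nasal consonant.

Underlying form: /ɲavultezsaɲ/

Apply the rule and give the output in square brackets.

[ɲavultezsãɲ]

/a/ before nasal /ɲ/ → [ã]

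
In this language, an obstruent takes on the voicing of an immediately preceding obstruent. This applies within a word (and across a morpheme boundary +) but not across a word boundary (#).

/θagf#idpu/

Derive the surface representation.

[θagv#idbu]

/f/ after /g/ (voiced) → [v]
/p/ after /d/ (voiced) → [b]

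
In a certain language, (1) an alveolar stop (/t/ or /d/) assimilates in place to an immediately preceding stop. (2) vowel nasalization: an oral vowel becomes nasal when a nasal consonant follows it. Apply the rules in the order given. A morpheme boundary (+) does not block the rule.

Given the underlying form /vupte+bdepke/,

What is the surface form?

Rule 1: /t/ after /p/ (labial) → [p]
Rule 1: /d/ after /b/ (labial) → [b]
After rule 1: vuppe+bbepke
Rule 2: no segment meets the rule's conditions; no change.

[vuppe+bbepke]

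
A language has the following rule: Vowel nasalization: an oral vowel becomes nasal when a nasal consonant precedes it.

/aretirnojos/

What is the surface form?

[aretirnõjos]

/o/ after nasal /n/ → [õ]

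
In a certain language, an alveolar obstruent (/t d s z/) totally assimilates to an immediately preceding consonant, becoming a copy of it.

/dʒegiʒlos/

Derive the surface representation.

no segment meets the rule's conditions; no change.

[dʒegiʒlos]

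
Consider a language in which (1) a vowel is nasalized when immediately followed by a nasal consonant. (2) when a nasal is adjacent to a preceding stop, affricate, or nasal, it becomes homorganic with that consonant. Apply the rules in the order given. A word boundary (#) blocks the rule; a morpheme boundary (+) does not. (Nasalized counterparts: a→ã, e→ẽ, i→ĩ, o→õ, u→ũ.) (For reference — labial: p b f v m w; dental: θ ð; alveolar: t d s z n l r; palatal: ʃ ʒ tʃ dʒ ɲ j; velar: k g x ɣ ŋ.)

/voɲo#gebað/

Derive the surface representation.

Rule 1: /o/ before nasal /ɲ/ → [õ]
After rule 1: võɲo#gebað
Rule 2: no segment meets the rule's conditions; no change.

[võɲo#gebað]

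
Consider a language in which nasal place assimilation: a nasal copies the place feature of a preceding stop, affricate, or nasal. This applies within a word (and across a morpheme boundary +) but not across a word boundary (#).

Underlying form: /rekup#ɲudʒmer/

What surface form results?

[rekup#ɲudʒɲer]

/m/ after /dʒ/ (palatal) → [ɲ]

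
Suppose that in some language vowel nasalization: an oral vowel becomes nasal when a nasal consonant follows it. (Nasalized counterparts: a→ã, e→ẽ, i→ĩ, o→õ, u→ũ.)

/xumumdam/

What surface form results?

/u/ before nasal /m/ → [ũ]
/u/ before nasal /m/ → [ũ]
/a/ before nasal /m/ → [ã]

[xũmũmdãm]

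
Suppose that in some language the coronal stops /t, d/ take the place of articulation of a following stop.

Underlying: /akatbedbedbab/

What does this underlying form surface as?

/t/ before /b/ (labial) → [p]
/d/ before /b/ (labial) → [b]
/d/ before /b/ (labial) → [b]

[akapbebbebbab]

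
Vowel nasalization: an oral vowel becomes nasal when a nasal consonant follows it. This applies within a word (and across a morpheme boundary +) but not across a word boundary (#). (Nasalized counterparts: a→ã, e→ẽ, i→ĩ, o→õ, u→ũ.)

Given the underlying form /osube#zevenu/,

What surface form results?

[osube#zevẽnu]

/e/ before nasal /n/ → [ẽ]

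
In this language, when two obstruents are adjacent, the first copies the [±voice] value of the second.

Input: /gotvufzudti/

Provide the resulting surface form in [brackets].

[godvuvzutti]

/t/ before /v/ (voiced) → [d]
/f/ before /z/ (voiced) → [v]
/d/ before /t/ (voiceless) → [t]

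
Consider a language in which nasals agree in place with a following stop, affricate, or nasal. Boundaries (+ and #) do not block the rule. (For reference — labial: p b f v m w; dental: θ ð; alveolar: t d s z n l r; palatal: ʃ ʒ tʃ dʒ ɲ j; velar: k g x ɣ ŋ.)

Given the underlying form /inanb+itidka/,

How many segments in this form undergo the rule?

1

/n/ before /b/ (labial) → [m]
1 segment changes.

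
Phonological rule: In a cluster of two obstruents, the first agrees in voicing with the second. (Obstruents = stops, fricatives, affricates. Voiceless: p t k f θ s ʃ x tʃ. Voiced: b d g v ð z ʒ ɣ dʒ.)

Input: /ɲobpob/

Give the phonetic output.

/b/ before /p/ (voiceless) → [p]

[ɲoppob]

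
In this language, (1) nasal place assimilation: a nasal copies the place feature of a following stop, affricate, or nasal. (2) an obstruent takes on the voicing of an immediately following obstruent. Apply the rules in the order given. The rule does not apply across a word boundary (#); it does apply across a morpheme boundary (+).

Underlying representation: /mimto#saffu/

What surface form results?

Rule 1: /m/ before /t/ (alveolar) → [n]
After rule 1: minto#saffu
Rule 2: no segment meets the rule's conditions; no change.

[minto#saffu]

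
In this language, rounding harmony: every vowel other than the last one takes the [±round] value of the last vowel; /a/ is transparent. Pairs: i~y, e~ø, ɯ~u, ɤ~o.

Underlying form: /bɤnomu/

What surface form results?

/ɤ/ harmonizes with /u/ ([+round]) → [o]

[bonomu]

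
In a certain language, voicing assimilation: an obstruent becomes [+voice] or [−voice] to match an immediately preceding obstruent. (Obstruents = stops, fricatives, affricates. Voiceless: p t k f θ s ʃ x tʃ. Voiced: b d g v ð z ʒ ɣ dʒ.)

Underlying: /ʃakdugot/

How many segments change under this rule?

/d/ after /k/ (voiceless) → [t]
1 segment changes.

1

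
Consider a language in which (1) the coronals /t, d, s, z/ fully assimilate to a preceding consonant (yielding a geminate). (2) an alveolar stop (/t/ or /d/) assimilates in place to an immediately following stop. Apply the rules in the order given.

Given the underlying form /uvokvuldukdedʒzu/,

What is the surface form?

[uvokvullukkedʒdʒu]

Rule 1: /d/ after /l/ → [l] (total assimilation)
Rule 1: /d/ after /k/ → [k] (total assimilation)
Rule 1: /z/ after /dʒ/ → [dʒ] (total assimilation)
After rule 1: uvokvullukkedʒdʒu
Rule 2: no segment meets the rule's conditions; no change.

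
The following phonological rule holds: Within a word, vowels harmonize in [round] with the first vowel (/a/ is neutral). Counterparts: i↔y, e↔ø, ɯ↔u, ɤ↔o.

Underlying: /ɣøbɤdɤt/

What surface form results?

/ɤ/ harmonizes with /ø/ ([+round]) → [o]
/ɤ/ harmonizes with /ø/ ([+round]) → [o]

[ɣøbodot]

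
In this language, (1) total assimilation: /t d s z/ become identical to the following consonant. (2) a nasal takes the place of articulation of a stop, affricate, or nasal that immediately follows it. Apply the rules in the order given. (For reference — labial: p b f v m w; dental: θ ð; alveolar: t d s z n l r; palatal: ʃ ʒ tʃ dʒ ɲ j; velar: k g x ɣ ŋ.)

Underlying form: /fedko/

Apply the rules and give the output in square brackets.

[fekko]

Rule 1: /d/ before /k/ → [k] (total assimilation)
After rule 1: fekko
Rule 2: no segment meets the rule's conditions; no change.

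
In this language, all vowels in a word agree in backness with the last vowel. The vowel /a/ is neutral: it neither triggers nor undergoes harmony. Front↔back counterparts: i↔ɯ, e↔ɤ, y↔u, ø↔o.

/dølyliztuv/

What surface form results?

[dolulɯztuv]

/ø/ harmonizes with /u/ ([+back]) → [o]
/y/ harmonizes with /u/ ([+back]) → [u]
/i/ harmonizes with /u/ ([+back]) → [ɯ]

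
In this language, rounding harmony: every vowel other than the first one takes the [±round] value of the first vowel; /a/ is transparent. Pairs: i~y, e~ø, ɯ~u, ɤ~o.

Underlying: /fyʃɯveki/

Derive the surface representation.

/ɯ/ harmonizes with /y/ ([+round]) → [u]
/e/ harmonizes with /y/ ([+round]) → [ø]
/i/ harmonizes with /y/ ([+round]) → [y]

[fyʃuvøky]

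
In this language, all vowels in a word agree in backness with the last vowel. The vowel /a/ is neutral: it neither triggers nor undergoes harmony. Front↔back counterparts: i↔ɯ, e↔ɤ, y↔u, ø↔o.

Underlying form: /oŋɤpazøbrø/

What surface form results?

/o/ harmonizes with /ø/ ([-back]) → [ø]
/ɤ/ harmonizes with /ø/ ([-back]) → [e]

[øŋepazøbrø]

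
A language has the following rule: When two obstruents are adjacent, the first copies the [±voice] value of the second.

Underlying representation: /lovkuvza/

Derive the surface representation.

/v/ before /k/ (voiceless) → [f]

[lofkuvza]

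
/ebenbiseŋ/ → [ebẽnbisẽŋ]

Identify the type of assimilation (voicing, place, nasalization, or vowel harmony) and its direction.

nasalization, regressive

/e/→[ẽ] /e/→[ẽ].
Each target copies a feature from the following segment, so the direction is regressive.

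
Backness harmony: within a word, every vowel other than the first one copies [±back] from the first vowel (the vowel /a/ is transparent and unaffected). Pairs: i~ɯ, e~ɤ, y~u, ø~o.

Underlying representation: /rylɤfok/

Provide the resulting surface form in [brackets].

[ryleføk]

/ɤ/ harmonizes with /y/ ([-back]) → [e]
/o/ harmonizes with /y/ ([-back]) → [ø]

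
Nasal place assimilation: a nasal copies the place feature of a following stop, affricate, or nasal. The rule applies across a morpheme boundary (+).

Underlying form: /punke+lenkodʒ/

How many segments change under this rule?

2

/n/ before /k/ (velar) → [ŋ]
/n/ before /k/ (velar) → [ŋ]
2 segments change.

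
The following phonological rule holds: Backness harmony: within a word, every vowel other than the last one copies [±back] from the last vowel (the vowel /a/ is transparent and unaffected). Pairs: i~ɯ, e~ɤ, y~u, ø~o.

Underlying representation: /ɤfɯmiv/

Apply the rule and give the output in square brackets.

/ɤ/ harmonizes with /i/ ([-back]) → [e]
/ɯ/ harmonizes with /i/ ([-back]) → [i]

[efimiv]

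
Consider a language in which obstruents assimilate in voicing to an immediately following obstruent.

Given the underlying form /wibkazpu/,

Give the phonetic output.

[wipkaspu]

/b/ before /k/ (voiceless) → [p]
/z/ before /p/ (voiceless) → [s]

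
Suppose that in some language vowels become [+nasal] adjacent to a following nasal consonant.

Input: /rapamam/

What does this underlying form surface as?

[rapãmãm]

/a/ before nasal /m/ → [ã]
/a/ before nasal /m/ → [ã]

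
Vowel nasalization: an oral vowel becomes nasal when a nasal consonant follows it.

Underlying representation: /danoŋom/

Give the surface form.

/a/ before nasal /n/ → [ã]
/o/ before nasal /ŋ/ → [õ]
/o/ before nasal /m/ → [õ]

[dãnõŋõm]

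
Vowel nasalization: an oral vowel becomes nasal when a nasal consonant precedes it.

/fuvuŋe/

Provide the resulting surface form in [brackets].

/e/ after nasal /ŋ/ → [ẽ]

[fuvuŋẽ]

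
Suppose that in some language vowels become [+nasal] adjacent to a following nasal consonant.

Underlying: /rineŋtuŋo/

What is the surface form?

[rĩnẽŋtũŋo]

/i/ before nasal /n/ → [ĩ]
/e/ before nasal /ŋ/ → [ẽ]
/u/ before nasal /ŋ/ → [ũ]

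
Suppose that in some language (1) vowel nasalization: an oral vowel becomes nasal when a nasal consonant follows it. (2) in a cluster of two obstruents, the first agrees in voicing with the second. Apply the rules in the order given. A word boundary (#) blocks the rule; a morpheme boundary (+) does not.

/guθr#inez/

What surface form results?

[guθr#ĩnez]

Rule 1: /i/ before nasal /n/ → [ĩ]
After rule 1: guθr#ĩnez
Rule 2: no segment meets the rule's conditions; no change.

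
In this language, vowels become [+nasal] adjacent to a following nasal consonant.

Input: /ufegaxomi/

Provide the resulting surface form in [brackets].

/o/ before nasal /m/ → [õ]

[ufegaxõmi]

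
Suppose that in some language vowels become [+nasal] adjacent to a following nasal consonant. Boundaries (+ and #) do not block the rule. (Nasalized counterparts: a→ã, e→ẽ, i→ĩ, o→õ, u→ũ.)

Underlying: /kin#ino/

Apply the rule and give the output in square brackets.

[kĩn#ĩno]

/i/ before nasal /n/ → [ĩ]
/i/ before nasal /n/ → [ĩ]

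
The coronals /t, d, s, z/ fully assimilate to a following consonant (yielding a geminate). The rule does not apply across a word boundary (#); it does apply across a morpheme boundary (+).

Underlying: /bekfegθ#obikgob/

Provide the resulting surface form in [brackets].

no segment meets the rule's conditions; no change.

[bekfegθ#obikgob]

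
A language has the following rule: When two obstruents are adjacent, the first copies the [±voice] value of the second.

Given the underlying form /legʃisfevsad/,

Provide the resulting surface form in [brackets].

[lekʃisfefsad]

/g/ before /ʃ/ (voiceless) → [k]
/v/ before /s/ (voiceless) → [f]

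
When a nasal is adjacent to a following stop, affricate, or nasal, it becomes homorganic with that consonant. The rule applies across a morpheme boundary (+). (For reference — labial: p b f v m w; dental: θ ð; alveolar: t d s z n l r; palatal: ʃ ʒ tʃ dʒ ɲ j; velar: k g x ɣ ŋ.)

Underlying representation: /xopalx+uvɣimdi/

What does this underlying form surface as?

/m/ before /d/ (alveolar) → [n]

[xopalx+uvɣindi]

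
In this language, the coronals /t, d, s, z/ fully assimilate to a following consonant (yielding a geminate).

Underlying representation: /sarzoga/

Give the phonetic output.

no segment meets the rule's conditions; no change.

[sarzoga]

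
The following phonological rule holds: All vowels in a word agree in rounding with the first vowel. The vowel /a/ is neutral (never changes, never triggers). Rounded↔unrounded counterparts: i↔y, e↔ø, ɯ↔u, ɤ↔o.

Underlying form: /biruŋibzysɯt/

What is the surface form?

/u/ harmonizes with /i/ ([-round]) → [ɯ]
/y/ harmonizes with /i/ ([-round]) → [i]

[birɯŋibzisɯt]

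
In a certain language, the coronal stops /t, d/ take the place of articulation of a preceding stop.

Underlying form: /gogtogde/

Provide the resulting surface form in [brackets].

/t/ after /g/ (velar) → [k]
/d/ after /g/ (velar) → [g]

[gogkogge]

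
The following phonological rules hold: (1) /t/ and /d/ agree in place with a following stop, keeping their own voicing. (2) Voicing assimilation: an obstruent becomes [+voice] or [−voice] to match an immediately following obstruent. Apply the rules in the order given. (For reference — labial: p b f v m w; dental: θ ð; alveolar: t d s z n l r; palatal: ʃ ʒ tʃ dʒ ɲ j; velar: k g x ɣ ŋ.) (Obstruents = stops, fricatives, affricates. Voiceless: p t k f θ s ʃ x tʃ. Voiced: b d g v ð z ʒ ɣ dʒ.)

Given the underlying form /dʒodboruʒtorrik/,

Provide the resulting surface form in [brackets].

[dʒobboruʃtorrik]

Rule 1: /d/ before /b/ (labial) → [b]
After rule 1: dʒobboruʒtorrik
Rule 2: /ʒ/ before /t/ (voiceless) → [ʃ]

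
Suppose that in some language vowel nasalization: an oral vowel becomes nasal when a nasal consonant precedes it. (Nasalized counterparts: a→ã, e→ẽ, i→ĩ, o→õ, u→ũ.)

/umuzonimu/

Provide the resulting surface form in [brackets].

[umũzonĩmũ]

/u/ after nasal /m/ → [ũ]
/i/ after nasal /n/ → [ĩ]
/u/ after nasal /m/ → [ũ]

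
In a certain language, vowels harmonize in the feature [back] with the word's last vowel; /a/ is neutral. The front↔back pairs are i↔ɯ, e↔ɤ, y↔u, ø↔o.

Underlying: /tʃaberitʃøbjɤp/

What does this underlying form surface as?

[tʃabɤrɯtʃobjɤp]

/e/ harmonizes with /ɤ/ ([+back]) → [ɤ]
/i/ harmonizes with /ɤ/ ([+back]) → [ɯ]
/ø/ harmonizes with /ɤ/ ([+back]) → [o]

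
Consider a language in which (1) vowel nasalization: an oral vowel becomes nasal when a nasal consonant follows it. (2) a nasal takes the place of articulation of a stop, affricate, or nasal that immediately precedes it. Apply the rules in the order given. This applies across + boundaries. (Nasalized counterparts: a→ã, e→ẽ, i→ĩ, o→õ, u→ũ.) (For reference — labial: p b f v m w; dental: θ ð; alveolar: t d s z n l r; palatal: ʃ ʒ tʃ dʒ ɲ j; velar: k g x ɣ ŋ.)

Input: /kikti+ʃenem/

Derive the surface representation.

Rule 1: /e/ before nasal /n/ → [ẽ]
Rule 1: /e/ before nasal /m/ → [ẽ]
After rule 1: kikti+ʃẽnẽm
Rule 2: no segment meets the rule's conditions; no change.

[kikti+ʃẽnẽm]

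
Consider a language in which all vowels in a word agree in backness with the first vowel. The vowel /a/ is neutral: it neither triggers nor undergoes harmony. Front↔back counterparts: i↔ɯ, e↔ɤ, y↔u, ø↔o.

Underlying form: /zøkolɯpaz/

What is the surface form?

/o/ harmonizes with /ø/ ([-back]) → [ø]
/ɯ/ harmonizes with /ø/ ([-back]) → [i]

[zøkølipaz]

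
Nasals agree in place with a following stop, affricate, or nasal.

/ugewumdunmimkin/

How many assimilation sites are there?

3

/m/ before /d/ (alveolar) → [n]
/n/ before /m/ (labial) → [m]
/m/ before /k/ (velar) → [ŋ]
3 segments change.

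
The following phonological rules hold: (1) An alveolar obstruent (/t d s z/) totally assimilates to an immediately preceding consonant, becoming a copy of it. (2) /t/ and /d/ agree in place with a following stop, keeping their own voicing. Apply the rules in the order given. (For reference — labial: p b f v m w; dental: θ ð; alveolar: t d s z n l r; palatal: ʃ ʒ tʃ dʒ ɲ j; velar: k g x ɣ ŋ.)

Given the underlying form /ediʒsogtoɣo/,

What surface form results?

Rule 1: /s/ after /ʒ/ → [ʒ] (total assimilation)
Rule 1: /t/ after /g/ → [g] (total assimilation)
After rule 1: ediʒʒoggoɣo
Rule 2: no segment meets the rule's conditions; no change.

[ediʒʒoggoɣo]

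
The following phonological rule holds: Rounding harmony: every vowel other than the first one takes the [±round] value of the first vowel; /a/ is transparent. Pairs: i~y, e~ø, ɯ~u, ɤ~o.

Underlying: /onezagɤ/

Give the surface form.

[onøzago]

/e/ harmonizes with /o/ ([+round]) → [ø]
/ɤ/ harmonizes with /o/ ([+round]) → [o]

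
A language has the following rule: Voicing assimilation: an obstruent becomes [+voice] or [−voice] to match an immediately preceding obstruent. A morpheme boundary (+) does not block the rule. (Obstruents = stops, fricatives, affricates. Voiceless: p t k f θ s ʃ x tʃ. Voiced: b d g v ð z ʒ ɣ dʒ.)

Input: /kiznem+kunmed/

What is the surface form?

no segment meets the rule's conditions; no change.

[kiznem+kunmed]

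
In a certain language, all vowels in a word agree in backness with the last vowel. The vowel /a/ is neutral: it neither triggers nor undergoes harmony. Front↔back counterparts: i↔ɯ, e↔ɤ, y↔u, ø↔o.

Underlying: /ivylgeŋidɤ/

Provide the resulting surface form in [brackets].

[ɯvulgɤŋɯdɤ]

/i/ harmonizes with /ɤ/ ([+back]) → [ɯ]
/y/ harmonizes with /ɤ/ ([+back]) → [u]
/e/ harmonizes with /ɤ/ ([+back]) → [ɤ]
/i/ harmonizes with /ɤ/ ([+back]) → [ɯ]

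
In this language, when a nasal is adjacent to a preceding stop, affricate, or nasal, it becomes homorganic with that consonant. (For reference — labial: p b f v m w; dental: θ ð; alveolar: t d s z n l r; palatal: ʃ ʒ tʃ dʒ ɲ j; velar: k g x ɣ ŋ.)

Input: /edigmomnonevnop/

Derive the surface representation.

[edigŋommonevnop]

/m/ after /g/ (velar) → [ŋ]
/n/ after /m/ (labial) → [m]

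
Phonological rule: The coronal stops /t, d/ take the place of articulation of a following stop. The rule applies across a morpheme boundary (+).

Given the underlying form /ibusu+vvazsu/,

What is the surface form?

no segment meets the rule's conditions; no change.

[ibusu+vvazsu]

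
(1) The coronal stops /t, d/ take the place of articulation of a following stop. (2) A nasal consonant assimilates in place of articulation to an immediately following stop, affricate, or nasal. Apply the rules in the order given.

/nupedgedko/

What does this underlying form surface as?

[nupeggegko]

Rule 1: /d/ before /g/ (velar) → [g]
Rule 1: /d/ before /k/ (velar) → [g]
After rule 1: nupeggegko
Rule 2: no segment meets the rule's conditions; no change.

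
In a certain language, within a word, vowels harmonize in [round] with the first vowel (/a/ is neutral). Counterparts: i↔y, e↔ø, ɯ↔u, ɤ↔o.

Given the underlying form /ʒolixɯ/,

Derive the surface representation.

/i/ harmonizes with /o/ ([+round]) → [y]
/ɯ/ harmonizes with /o/ ([+round]) → [u]

[ʒolyxu]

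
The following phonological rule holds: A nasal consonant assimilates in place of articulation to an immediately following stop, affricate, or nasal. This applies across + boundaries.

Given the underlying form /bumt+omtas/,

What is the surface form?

/m/ before /t/ (alveolar) → [n]
/m/ before /t/ (alveolar) → [n]

[bunt+ontas]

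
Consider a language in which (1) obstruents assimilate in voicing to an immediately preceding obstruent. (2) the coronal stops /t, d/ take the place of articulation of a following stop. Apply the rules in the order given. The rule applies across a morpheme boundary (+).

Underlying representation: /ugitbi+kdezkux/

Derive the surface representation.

Rule 1: /b/ after /t/ (voiceless) → [p]
Rule 1: /d/ after /k/ (voiceless) → [t]
Rule 1: /k/ after /z/ (voiced) → [g]
After rule 1: ugitpi+ktezgux
Rule 2: /t/ before /p/ (labial) → [p]

[ugippi+ktezgux]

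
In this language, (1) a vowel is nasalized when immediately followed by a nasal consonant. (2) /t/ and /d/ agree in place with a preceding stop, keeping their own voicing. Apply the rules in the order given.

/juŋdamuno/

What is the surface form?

[jũŋdãmũno]

Rule 1: /u/ before nasal /ŋ/ → [ũ]
Rule 1: /a/ before nasal /m/ → [ã]
Rule 1: /u/ before nasal /n/ → [ũ]
After rule 1: jũŋdãmũno
Rule 2: no segment meets the rule's conditions; no change.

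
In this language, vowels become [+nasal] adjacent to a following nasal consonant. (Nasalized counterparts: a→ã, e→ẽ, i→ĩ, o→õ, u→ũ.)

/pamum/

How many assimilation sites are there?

2

/a/ before nasal /m/ → [ã]
/u/ before nasal /m/ → [ũ]
2 segments change.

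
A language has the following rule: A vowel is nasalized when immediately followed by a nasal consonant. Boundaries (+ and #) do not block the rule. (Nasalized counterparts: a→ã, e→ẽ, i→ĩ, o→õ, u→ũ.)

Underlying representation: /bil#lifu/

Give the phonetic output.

no segment meets the rule's conditions; no change.

[bil#lifu]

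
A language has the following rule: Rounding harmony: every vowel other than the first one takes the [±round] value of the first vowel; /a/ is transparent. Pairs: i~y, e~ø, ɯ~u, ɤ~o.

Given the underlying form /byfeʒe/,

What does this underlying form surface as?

[byføʒø]

/e/ harmonizes with /y/ ([+round]) → [ø]
/e/ harmonizes with /y/ ([+round]) → [ø]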